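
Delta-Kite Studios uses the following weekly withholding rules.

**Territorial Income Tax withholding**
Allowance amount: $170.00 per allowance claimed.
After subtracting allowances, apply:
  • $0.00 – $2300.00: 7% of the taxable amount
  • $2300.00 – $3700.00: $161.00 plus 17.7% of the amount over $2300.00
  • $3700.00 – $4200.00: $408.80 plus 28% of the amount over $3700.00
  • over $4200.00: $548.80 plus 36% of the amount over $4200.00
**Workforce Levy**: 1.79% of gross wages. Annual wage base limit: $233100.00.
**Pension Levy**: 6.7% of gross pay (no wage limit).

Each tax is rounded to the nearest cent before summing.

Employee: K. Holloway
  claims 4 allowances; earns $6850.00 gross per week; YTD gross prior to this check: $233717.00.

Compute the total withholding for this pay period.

$1716.95

Territorial Income Tax: taxable = $6850.00 − 4×$170.00 = $6170.00
  $548.80 + 36% × ($6170.00 − $4200.00) = $548.80 + 36% × $1970.00 = $1258.00
Workforce Levy: YTD $233717.00 ≥ cap $233100.00 → $0.00
Pension Levy: 6.7% × $6850.00 = $458.95
Total: $1258.00 + $0.00 + $458.95 = $1716.95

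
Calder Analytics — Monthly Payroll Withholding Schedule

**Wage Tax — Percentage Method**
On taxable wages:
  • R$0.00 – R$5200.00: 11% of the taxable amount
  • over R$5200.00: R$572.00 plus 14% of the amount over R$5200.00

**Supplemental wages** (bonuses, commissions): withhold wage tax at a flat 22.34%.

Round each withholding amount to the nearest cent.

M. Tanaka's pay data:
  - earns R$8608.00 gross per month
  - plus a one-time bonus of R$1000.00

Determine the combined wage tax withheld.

R$1272.52

Wage Tax: taxable = R$8608.00
  R$572.00 + 14% × (R$8608.00 − R$5200.00) = R$572.00 + 14% × R$3408.00 = R$1049.12
Supplemental (22.34% flat on bonus): 22.34% × R$1000.00 = R$223.40
Total wage tax: R$1049.12 + R$223.40 = R$1272.52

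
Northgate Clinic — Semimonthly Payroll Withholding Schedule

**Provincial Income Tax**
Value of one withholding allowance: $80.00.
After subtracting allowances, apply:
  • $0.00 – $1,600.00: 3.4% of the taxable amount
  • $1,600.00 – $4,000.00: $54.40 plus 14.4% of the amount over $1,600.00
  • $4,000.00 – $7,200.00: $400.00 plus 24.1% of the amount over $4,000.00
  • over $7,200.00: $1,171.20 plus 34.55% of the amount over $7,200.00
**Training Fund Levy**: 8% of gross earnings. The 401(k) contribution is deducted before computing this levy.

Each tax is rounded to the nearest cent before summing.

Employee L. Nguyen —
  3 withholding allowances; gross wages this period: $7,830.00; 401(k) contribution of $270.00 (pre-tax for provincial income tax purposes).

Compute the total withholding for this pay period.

Provincial Income Tax: taxable = $7,830.00 − $270.00 − 3×$80.00 = $7,320.00
  $1,171.20 + 34.55% × ($7,320.00 − $7,200.00) = $1,171.20 + 34.55% × $120.00 = $1,212.66
Training Fund Levy: 8% × $7,560.00 = $604.80
Total: $1,212.66 + $604.80 = $1,817.46

$1,817.46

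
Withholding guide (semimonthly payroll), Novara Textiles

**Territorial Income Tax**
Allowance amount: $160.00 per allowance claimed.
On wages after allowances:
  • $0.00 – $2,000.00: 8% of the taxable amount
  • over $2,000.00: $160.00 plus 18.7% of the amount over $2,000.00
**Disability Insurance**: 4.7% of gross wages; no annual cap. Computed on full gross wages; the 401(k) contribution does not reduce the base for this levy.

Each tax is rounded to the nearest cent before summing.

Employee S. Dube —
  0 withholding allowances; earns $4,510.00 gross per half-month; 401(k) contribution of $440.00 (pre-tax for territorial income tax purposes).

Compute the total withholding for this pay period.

$759.06

Territorial Income Tax: taxable = $4,510.00 − $440.00 = $4,070.00
  $160.00 + 18.7% × ($4,070.00 − $2,000.00) = $160.00 + 18.7% × $2,070.00 = $547.09
Disability Insurance: 4.7% × $4,510.00 = $211.97
Total: $547.09 + $211.97 = $759.06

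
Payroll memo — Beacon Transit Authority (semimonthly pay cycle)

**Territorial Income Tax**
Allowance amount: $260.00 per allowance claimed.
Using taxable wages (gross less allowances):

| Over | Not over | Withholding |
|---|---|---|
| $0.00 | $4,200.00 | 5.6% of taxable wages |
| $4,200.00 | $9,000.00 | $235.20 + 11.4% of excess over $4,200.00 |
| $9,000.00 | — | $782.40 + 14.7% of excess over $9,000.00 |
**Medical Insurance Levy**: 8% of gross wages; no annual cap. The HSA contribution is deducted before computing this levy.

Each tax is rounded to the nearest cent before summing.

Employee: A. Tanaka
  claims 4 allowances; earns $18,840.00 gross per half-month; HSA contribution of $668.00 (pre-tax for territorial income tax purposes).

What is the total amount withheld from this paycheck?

$3,431.56

Territorial Income Tax: taxable = $18,840.00 − $668.00 − 4×$260.00 = $17,132.00
  $782.40 + 14.7% × ($17,132.00 − $9,000.00) = $782.40 + 14.7% × $8,132.00 = $1,977.80
Medical Insurance Levy: 8% × $18,172.00 = $1,453.76
Total: $1,977.80 + $1,453.76 = $3,431.56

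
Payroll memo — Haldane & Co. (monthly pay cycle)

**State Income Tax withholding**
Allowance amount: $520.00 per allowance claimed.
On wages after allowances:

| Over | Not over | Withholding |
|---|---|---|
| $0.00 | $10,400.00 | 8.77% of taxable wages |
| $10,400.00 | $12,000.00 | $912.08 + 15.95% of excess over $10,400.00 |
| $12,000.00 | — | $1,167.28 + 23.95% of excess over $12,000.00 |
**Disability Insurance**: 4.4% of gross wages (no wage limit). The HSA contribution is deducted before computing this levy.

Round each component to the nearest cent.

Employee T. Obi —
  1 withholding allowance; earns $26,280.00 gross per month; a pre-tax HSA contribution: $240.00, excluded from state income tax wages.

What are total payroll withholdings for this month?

State Income Tax: taxable = $26,280.00 − $240.00 − 1×$520.00 = $25,520.00
  $1,167.28 + 23.95% × ($25,520.00 − $12,000.00) = $1,167.28 + 23.95% × $13,520.00 = $4,405.32
Disability Insurance: 4.4% × $26,040.00 = $1,145.76
Total: $4,405.32 + $1,145.76 = $5,551.08

$5,551.08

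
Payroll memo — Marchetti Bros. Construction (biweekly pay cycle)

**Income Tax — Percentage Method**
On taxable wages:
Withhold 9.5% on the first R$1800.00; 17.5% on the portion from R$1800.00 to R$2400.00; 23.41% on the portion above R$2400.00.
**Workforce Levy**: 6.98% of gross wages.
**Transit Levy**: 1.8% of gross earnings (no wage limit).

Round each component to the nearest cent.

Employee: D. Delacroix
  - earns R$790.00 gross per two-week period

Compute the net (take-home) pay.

Income Tax: taxable = R$790.00
  9.5% × R$790.00 = R$75.05
Workforce Levy: 6.98% × R$790.00 = R$55.14
Transit Levy: 1.8% × R$790.00 = R$14.22
Total withheld: R$75.05 + R$55.14 + R$14.22 = R$144.41
Net pay: R$790.00 − R$144.41 = R$645.59

R$645.59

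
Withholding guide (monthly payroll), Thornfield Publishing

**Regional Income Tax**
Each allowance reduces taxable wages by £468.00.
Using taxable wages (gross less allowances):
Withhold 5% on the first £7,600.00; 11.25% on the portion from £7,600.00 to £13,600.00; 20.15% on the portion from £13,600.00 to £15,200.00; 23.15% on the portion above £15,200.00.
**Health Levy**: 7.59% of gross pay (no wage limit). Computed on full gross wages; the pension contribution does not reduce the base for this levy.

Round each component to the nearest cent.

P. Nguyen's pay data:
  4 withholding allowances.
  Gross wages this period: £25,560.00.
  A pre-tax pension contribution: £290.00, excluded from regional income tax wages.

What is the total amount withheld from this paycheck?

£5,215.24

Regional Income Tax: taxable = £25,560.00 − £290.00 − 4×£468.00 = £23,398.00
  £1,377.40 + 23.15% × (£23,398.00 − £15,200.00) = £1,377.40 + 23.15% × £8,198.00 = £3,275.24
Health Levy: 7.59% × £25,560.00 = £1,940.00
Total: £3,275.24 + £1,940.00 = £5,215.24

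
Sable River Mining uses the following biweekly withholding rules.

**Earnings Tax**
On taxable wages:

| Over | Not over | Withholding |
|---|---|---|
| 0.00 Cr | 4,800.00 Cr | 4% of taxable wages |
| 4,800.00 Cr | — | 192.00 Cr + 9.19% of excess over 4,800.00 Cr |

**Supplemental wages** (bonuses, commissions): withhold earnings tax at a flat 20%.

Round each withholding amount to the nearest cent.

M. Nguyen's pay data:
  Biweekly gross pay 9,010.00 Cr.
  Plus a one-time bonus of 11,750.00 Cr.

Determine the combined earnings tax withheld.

2,928.90 Cr

Earnings Tax: taxable = 9,010.00 Cr
  192.00 Cr + 9.19% × (9,010.00 Cr − 4,800.00 Cr) = 192.00 Cr + 9.19% × 4,210.00 Cr = 578.90 Cr
Supplemental (20% flat on bonus): 20% × 11,750.00 Cr = 2,350.00 Cr
Total earnings tax: 578.90 Cr + 2,350.00 Cr = 2,928.90 Cr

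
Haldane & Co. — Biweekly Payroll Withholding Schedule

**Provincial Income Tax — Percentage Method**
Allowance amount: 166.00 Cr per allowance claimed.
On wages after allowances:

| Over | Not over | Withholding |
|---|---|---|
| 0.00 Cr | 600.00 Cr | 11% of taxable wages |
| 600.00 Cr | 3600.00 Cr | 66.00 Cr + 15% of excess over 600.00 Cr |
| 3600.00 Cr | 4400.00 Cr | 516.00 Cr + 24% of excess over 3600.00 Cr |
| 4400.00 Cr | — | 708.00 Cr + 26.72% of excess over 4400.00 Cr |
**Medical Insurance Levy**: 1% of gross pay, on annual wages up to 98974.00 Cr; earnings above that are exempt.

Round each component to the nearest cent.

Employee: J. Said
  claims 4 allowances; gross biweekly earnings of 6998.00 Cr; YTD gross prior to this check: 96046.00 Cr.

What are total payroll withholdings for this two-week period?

1254.04 Cr

Provincial Income Tax: taxable = 6998.00 Cr − 4×166.00 Cr = 6334.00 Cr
  708.00 Cr + 26.72% × (6334.00 Cr − 4400.00 Cr) = 708.00 Cr + 26.72% × 1934.00 Cr = 1224.76 Cr
Medical Insurance Levy: cap 98974.00 Cr − YTD 96046.00 Cr = 2928.00 Cr subject; 1% × 2928.00 Cr = 29.28 Cr
Total: 1224.76 Cr + 29.28 Cr = 1254.04 Cr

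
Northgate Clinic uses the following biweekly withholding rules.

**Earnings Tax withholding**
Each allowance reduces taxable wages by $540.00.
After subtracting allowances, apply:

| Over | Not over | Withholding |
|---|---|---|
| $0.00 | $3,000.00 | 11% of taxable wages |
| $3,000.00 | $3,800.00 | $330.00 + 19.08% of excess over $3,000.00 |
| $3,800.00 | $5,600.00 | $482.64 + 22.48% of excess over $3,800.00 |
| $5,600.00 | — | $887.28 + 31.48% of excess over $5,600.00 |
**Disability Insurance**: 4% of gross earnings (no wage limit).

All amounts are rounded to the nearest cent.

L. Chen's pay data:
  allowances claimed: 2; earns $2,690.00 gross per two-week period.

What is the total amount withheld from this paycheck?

$284.70

Earnings Tax: taxable = $2,690.00 − 2×$540.00 = $1,610.00
  11% × $1,610.00 = $177.10
Disability Insurance: 4% × $2,690.00 = $107.60
Total: $177.10 + $107.60 = $284.70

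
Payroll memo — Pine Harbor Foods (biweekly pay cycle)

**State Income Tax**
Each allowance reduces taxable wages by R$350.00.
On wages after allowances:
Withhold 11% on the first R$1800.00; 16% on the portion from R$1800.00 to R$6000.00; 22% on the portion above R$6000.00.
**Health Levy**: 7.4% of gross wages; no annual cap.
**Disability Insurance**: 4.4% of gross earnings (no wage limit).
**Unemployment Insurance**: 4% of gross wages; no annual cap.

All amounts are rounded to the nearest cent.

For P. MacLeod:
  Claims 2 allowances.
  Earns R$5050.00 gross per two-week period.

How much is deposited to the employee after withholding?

R$3646.10

State Income Tax: taxable = R$5050.00 − 2×R$350.00 = R$4350.00
  R$198.00 + 16% × (R$4350.00 − R$1800.00) = R$198.00 + 16% × R$2550.00 = R$606.00
Health Levy: 7.4% × R$5050.00 = R$373.70
Disability Insurance: 4.4% × R$5050.00 = R$222.20
Unemployment Insurance: 4% × R$5050.00 = R$202.00
Total withheld: R$606.00 + R$373.70 + R$222.20 + R$202.00 = R$1403.90
Net pay: R$5050.00 − R$1403.90 = R$3646.10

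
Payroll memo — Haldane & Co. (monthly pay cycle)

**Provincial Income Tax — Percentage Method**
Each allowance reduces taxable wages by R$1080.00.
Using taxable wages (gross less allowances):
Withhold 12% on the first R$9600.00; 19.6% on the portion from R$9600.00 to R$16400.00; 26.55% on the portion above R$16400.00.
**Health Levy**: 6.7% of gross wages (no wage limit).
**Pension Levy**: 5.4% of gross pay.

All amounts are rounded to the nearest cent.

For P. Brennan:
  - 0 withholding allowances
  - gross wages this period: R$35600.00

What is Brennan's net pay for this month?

Provincial Income Tax: taxable = R$35600.00
  R$2484.80 + 26.55% × (R$35600.00 − R$16400.00) = R$2484.80 + 26.55% × R$19200.00 = R$7582.40
Health Levy: 6.7% × R$35600.00 = R$2385.20
Pension Levy: 5.4% × R$35600.00 = R$1922.40
Total withheld: R$7582.40 + R$2385.20 + R$1922.40 = R$11890.00
Net pay: R$35600.00 − R$11890.00 = R$23710.00

R$23710.00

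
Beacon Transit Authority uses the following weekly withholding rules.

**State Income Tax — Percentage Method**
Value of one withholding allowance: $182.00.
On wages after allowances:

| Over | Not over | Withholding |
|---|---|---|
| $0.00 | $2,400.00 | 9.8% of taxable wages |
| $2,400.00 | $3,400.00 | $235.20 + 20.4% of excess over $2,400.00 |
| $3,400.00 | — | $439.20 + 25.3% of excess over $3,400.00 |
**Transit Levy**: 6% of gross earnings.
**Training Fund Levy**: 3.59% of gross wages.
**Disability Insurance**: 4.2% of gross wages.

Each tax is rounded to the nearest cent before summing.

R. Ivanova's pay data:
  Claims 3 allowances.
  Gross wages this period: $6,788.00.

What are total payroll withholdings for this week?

$2,094.30

State Income Tax: taxable = $6,788.00 − 3×$182.00 = $6,242.00
  $439.20 + 25.3% × ($6,242.00 − $3,400.00) = $439.20 + 25.3% × $2,842.00 = $1,158.23
Transit Levy: 6% × $6,788.00 = $407.28
Training Fund Levy: 3.59% × $6,788.00 = $243.69
Disability Insurance: 4.2% × $6,788.00 = $285.10
Total: $1,158.23 + $407.28 + $243.69 + $285.10 = $2,094.30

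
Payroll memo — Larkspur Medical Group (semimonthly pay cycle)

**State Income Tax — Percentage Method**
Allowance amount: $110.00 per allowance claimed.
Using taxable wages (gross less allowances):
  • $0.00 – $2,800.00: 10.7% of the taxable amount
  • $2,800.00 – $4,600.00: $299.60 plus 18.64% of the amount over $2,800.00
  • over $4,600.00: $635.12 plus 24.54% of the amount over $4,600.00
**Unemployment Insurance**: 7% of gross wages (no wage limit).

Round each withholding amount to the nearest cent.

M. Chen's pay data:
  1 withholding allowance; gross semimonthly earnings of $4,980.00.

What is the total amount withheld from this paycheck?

$1,049.98

State Income Tax: taxable = $4,980.00 − 1×$110.00 = $4,870.00
  $635.12 + 24.54% × ($4,870.00 − $4,600.00) = $635.12 + 24.54% × $270.00 = $701.38
Unemployment Insurance: 7% × $4,980.00 = $348.60
Total: $701.38 + $348.60 = $1,049.98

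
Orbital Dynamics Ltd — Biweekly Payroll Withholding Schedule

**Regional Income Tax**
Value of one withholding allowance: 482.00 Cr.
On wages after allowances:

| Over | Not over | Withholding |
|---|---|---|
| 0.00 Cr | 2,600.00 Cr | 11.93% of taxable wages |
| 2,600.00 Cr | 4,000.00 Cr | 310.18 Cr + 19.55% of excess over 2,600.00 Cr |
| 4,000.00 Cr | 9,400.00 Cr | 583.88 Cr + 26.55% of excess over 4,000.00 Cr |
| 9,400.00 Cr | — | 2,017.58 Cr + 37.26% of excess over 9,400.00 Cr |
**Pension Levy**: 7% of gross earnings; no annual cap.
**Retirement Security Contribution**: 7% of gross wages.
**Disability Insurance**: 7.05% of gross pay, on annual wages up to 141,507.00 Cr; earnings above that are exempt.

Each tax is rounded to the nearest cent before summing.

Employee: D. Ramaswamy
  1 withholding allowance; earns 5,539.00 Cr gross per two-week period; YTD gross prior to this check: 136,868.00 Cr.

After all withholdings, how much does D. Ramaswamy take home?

Regional Income Tax: taxable = 5,539.00 Cr − 1×482.00 Cr = 5,057.00 Cr
  583.88 Cr + 26.55% × (5,057.00 Cr − 4,000.00 Cr) = 583.88 Cr + 26.55% × 1,057.00 Cr = 864.51 Cr
Pension Levy: 7% × 5,539.00 Cr = 387.73 Cr
Retirement Security Contribution: 7% × 5,539.00 Cr = 387.73 Cr
Disability Insurance: cap 141,507.00 Cr − YTD 136,868.00 Cr = 4,639.00 Cr subject; 7.05% × 4,639.00 Cr = 327.05 Cr
Total withheld: 864.51 Cr + 387.73 Cr + 387.73 Cr + 327.05 Cr = 1,967.02 Cr
Net pay: 5,539.00 Cr − 1,967.02 Cr = 3,571.98 Cr

3,571.98 Cr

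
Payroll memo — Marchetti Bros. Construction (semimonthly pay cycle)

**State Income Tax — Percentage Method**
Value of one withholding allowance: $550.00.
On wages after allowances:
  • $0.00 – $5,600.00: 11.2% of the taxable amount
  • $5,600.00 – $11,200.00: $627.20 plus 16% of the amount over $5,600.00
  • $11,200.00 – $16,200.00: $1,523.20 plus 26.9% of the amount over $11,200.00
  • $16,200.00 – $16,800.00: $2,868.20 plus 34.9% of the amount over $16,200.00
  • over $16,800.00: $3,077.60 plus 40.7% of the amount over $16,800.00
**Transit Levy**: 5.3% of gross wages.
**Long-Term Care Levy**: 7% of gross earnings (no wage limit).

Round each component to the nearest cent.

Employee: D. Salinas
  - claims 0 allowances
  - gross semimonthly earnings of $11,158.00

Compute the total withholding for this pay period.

State Income Tax: taxable = $11,158.00
  $627.20 + 16% × ($11,158.00 − $5,600.00) = $627.20 + 16% × $5,558.00 = $1,516.48
Transit Levy: 5.3% × $11,158.00 = $591.37
Long-Term Care Levy: 7% × $11,158.00 = $781.06
Total: $1,516.48 + $591.37 + $781.06 = $2,888.91

$2,888.91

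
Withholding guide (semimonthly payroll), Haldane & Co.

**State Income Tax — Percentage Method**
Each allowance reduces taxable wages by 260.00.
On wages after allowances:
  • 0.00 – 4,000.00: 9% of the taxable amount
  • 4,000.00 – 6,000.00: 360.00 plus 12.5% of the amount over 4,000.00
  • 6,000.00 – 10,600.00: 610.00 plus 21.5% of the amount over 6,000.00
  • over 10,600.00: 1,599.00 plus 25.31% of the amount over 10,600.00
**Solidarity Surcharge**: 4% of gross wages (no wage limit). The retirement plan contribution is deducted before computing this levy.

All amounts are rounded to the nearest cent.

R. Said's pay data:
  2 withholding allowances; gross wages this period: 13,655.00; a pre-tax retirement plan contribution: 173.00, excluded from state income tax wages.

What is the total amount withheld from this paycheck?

2,736.10

State Income Tax: taxable = 13,655.00 − 173.00 − 2×260.00 = 12,962.00
  1,599.00 + 25.31% × (12,962.00 − 10,600.00) = 1,599.00 + 25.31% × 2,362.00 = 2,196.82
Solidarity Surcharge: 4% × 13,482.00 = 539.28
Total: 2,196.82 + 539.28 = 2,736.10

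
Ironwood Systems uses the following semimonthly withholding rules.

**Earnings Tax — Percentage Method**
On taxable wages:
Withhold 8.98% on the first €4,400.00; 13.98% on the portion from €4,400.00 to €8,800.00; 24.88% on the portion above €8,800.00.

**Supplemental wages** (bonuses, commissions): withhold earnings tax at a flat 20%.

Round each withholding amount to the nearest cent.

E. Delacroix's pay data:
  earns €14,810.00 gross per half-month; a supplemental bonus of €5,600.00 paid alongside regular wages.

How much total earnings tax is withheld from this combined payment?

€3,625.53

Earnings Tax: taxable = €14,810.00
  €1,010.24 + 24.88% × (€14,810.00 − €8,800.00) = €1,010.24 + 24.88% × €6,010.00 = €2,505.53
Supplemental (20% flat on bonus): 20% × €5,600.00 = €1,120.00
Total earnings tax: €2,505.53 + €1,120.00 = €3,625.53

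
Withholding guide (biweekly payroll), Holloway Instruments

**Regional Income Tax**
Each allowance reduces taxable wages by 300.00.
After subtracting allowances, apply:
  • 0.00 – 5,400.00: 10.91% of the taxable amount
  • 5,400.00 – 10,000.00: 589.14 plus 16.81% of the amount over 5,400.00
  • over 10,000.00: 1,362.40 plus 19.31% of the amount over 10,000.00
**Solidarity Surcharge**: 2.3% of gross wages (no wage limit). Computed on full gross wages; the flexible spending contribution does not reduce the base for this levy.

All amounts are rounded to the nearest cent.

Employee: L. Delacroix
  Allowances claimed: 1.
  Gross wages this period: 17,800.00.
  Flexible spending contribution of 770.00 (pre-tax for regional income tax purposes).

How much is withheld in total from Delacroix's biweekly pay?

3,071.36

Regional Income Tax: taxable = 17,800.00 − 770.00 − 1×300.00 = 16,730.00
  1,362.40 + 19.31% × (16,730.00 − 10,000.00) = 1,362.40 + 19.31% × 6,730.00 = 2,661.96
Solidarity Surcharge: 2.3% × 17,800.00 = 409.40
Total: 2,661.96 + 409.40 = 3,071.36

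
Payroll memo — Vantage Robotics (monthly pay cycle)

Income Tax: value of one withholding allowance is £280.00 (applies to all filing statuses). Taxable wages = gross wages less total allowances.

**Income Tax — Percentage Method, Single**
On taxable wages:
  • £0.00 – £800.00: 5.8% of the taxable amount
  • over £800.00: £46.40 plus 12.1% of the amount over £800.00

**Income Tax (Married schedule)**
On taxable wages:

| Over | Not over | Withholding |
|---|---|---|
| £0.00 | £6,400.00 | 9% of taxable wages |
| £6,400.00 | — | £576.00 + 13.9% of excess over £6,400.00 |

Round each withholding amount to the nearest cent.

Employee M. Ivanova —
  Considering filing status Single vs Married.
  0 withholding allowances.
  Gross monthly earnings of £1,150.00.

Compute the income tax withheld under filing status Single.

£88.75

Income Tax (Single): taxable = £1,150.00
  £46.40 + 12.1% × (£1,150.00 − £800.00) = £46.40 + 12.1% × £350.00 = £88.75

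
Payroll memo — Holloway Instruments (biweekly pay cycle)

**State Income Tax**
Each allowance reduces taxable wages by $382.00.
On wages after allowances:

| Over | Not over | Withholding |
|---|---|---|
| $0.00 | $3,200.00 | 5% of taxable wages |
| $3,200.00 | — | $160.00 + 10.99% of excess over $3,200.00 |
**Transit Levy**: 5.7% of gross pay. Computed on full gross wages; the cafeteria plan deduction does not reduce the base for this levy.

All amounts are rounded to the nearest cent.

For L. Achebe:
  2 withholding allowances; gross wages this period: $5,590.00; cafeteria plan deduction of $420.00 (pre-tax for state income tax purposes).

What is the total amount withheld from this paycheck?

$611.17

State Income Tax: taxable = $5,590.00 − $420.00 − 2×$382.00 = $4,406.00
  $160.00 + 10.99% × ($4,406.00 − $3,200.00) = $160.00 + 10.99% × $1,206.00 = $292.54
Transit Levy: 5.7% × $5,590.00 = $318.63
Total: $292.54 + $318.63 = $611.17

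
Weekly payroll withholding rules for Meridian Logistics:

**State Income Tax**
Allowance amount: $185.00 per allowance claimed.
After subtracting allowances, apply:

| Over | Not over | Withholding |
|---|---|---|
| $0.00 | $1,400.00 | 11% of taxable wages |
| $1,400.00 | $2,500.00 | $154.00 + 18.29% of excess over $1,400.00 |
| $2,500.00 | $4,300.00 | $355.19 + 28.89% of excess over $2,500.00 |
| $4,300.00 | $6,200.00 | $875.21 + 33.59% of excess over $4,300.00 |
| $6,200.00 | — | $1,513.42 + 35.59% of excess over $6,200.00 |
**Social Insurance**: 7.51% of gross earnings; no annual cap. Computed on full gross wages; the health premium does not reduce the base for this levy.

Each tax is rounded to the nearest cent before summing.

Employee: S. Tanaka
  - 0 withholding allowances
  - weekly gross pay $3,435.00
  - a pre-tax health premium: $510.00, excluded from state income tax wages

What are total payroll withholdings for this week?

$735.94

State Income Tax: taxable = $3,435.00 − $510.00 = $2,925.00
  $355.19 + 28.89% × ($2,925.00 − $2,500.00) = $355.19 + 28.89% × $425.00 = $477.97
Social Insurance: 7.51% × $3,435.00 = $257.97
Total: $477.97 + $257.97 = $735.94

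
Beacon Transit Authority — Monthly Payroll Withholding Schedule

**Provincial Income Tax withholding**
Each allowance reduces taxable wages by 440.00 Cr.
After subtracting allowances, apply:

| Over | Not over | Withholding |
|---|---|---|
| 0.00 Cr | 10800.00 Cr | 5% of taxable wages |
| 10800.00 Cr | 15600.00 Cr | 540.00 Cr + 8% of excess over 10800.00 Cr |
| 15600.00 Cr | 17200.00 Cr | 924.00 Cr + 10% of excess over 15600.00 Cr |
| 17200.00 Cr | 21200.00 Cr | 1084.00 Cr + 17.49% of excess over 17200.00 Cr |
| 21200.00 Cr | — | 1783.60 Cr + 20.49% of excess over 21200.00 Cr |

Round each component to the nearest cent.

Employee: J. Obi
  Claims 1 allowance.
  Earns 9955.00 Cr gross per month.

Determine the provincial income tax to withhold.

Provincial Income Tax: taxable = 9955.00 Cr − 1×440.00 Cr = 9515.00 Cr
  5% × 9515.00 Cr = 475.75 Cr

475.75 Cr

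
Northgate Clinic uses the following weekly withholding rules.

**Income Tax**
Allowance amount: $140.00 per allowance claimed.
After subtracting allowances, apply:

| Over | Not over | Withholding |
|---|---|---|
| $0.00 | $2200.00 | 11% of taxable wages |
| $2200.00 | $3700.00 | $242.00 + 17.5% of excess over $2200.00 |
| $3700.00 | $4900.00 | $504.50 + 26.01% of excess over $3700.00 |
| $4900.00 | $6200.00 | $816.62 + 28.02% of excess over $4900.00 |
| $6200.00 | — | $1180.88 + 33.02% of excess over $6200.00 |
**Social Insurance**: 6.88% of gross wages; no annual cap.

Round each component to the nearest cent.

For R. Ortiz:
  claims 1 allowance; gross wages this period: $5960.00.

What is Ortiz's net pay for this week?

$4475.55

Income Tax: taxable = $5960.00 − 1×$140.00 = $5820.00
  $816.62 + 28.02% × ($5820.00 − $4900.00) = $816.62 + 28.02% × $920.00 = $1074.40
Social Insurance: 6.88% × $5960.00 = $410.05
Total withheld: $1074.40 + $410.05 = $1484.45
Net pay: $5960.00 − $1484.45 = $4475.55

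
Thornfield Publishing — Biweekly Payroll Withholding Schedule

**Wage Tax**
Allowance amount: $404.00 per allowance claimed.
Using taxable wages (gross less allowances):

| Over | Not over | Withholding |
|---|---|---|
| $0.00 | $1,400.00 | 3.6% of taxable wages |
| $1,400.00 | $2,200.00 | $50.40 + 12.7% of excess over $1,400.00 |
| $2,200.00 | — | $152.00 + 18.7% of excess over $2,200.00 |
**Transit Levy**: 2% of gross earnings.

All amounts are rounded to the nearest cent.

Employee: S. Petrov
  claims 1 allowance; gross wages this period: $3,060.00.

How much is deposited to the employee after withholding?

$2,761.53

Wage Tax: taxable = $3,060.00 − 1×$404.00 = $2,656.00
  $152.00 + 18.7% × ($2,656.00 − $2,200.00) = $152.00 + 18.7% × $456.00 = $237.27
Transit Levy: 2% × $3,060.00 = $61.20
Total withheld: $237.27 + $61.20 = $298.47
Net pay: $3,060.00 − $298.47 = $2,761.53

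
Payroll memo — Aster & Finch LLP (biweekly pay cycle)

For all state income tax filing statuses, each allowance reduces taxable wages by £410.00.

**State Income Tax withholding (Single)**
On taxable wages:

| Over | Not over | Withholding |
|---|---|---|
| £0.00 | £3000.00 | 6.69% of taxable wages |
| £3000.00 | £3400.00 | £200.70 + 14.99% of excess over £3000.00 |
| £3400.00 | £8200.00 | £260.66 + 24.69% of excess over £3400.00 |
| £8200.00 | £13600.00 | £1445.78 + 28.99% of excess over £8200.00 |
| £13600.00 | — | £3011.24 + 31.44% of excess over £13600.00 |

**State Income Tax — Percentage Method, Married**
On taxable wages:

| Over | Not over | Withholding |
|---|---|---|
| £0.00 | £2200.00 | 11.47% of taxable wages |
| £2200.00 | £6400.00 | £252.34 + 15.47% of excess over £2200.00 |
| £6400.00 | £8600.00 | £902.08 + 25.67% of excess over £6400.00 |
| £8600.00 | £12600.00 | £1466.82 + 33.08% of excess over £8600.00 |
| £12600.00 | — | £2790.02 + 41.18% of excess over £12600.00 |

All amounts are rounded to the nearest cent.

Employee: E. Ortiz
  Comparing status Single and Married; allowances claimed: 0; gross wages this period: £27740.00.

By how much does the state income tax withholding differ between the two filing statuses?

£1567.81

State Income Tax (Single): taxable = £27740.00
  £3011.24 + 31.44% × (£27740.00 − £13600.00) = £3011.24 + 31.44% × £14140.00 = £7456.86
State Income Tax (Married): taxable = £27740.00
  £2790.02 + 41.18% × (£27740.00 − £12600.00) = £2790.02 + 41.18% × £15140.00 = £9024.67
Difference: |£7456.86 − £9024.67| = £1567.81 (higher under Married)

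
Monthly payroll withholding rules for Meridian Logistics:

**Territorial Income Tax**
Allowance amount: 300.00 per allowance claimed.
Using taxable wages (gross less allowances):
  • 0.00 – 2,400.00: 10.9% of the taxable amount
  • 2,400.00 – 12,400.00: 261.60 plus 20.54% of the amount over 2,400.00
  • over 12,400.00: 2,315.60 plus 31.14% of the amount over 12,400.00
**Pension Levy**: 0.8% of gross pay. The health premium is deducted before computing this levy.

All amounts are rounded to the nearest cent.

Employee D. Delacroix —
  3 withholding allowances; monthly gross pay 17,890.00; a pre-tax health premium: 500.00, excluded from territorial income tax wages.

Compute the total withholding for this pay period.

3,728.35

Territorial Income Tax: taxable = 17,890.00 − 500.00 − 3×300.00 = 16,490.00
  2,315.60 + 31.14% × (16,490.00 − 12,400.00) = 2,315.60 + 31.14% × 4,090.00 = 3,589.23
Pension Levy: 0.8% × 17,390.00 = 139.12
Total: 3,589.23 + 139.12 = 3,728.35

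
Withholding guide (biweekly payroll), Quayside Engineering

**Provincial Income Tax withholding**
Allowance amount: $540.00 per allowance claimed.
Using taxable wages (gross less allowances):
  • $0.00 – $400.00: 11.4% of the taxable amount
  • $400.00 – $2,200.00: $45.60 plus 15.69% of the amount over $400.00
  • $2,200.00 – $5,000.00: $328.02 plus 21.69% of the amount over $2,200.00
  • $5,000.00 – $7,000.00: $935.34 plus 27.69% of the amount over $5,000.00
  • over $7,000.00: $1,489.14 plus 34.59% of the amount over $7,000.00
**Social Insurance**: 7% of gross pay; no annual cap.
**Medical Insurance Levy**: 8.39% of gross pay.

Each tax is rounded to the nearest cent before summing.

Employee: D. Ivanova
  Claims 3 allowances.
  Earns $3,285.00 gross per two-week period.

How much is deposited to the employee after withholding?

Provincial Income Tax: taxable = $3,285.00 − 3×$540.00 = $1,665.00
  $45.60 + 15.69% × ($1,665.00 − $400.00) = $45.60 + 15.69% × $1,265.00 = $244.08
Social Insurance: 7% × $3,285.00 = $229.95
Medical Insurance Levy: 8.39% × $3,285.00 = $275.61
Total withheld: $244.08 + $229.95 + $275.61 = $749.64
Net pay: $3,285.00 − $749.64 = $2,535.36

$2,535.36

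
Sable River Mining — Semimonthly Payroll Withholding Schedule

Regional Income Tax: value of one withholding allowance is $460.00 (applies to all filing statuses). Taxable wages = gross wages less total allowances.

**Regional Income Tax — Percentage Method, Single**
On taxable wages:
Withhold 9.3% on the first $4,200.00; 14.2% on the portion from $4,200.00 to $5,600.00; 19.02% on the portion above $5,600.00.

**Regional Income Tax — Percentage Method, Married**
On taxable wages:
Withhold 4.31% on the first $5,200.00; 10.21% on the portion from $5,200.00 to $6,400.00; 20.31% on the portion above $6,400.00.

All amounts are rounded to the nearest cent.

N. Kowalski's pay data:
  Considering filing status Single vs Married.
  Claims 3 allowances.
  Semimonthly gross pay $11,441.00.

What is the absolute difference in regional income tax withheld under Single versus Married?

Regional Income Tax (Single): taxable = $11,441.00 − 3×$460.00 = $10,061.00
  $589.40 + 19.02% × ($10,061.00 − $5,600.00) = $589.40 + 19.02% × $4,461.00 = $1,437.88
Regional Income Tax (Married): taxable = $11,441.00 − 3×$460.00 = $10,061.00
  $346.64 + 20.31% × ($10,061.00 − $6,400.00) = $346.64 + 20.31% × $3,661.00 = $1,090.19
Difference: |$1,437.88 − $1,090.19| = $347.69 (higher under Single)

$347.69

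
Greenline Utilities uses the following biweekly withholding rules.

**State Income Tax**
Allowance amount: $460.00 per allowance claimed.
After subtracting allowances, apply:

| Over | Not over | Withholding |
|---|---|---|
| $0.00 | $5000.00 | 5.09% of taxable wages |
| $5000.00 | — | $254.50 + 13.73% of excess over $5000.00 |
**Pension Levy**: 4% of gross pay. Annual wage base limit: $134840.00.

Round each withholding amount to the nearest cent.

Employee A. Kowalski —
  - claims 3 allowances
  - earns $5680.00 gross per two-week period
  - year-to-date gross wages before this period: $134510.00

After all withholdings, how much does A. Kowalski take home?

$5447.93

State Income Tax: taxable = $5680.00 − 3×$460.00 = $4300.00
  5.09% × $4300.00 = $218.87
Pension Levy: cap $134840.00 − YTD $134510.00 = $330.00 subject; 4% × $330.00 = $13.20
Total withheld: $218.87 + $13.20 = $232.07
Net pay: $5680.00 − $232.07 = $5447.93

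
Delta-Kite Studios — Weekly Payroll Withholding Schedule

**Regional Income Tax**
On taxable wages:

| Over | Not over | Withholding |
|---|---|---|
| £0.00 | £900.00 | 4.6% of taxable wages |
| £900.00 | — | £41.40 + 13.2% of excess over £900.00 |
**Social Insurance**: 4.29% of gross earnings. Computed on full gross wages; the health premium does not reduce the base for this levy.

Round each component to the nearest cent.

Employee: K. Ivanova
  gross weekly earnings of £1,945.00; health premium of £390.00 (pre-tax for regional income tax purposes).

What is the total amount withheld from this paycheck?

Regional Income Tax: taxable = £1,945.00 − £390.00 = £1,555.00
  £41.40 + 13.2% × (£1,555.00 − £900.00) = £41.40 + 13.2% × £655.00 = £127.86
Social Insurance: 4.29% × £1,945.00 = £83.44
Total: £127.86 + £83.44 = £211.30

£211.30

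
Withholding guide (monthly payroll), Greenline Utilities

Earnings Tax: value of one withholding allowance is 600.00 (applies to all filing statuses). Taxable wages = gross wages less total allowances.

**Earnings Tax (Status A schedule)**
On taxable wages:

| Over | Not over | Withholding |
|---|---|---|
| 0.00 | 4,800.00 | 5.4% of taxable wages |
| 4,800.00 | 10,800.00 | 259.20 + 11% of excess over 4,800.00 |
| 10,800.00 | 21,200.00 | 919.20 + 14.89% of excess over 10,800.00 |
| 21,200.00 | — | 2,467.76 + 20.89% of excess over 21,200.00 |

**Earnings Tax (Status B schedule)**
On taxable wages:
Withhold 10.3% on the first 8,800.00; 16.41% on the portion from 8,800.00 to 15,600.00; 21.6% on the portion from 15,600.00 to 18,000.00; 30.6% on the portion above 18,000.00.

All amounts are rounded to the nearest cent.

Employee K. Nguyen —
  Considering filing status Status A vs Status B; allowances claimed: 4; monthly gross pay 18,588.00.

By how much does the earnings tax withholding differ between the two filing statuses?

Earnings Tax (Status A): taxable = 18,588.00 − 4×600.00 = 16,188.00
  919.20 + 14.89% × (16,188.00 − 10,800.00) = 919.20 + 14.89% × 5,388.00 = 1,721.47
Earnings Tax (Status B): taxable = 18,588.00 − 4×600.00 = 16,188.00
  2,022.28 + 21.6% × (16,188.00 − 15,600.00) = 2,022.28 + 21.6% × 588.00 = 2,149.29
Difference: |1,721.47 − 2,149.29| = 427.82 (higher under Status B)

427.82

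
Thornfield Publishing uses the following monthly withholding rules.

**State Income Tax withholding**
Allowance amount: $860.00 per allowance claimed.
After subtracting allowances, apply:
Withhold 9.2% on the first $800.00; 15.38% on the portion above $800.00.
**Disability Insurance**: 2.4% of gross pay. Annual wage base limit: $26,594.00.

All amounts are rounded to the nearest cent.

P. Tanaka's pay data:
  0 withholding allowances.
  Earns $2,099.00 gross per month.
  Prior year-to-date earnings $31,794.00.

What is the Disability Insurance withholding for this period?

Disability Insurance: YTD $31,794.00 ≥ cap $26,594.00 → $0.00

$0.00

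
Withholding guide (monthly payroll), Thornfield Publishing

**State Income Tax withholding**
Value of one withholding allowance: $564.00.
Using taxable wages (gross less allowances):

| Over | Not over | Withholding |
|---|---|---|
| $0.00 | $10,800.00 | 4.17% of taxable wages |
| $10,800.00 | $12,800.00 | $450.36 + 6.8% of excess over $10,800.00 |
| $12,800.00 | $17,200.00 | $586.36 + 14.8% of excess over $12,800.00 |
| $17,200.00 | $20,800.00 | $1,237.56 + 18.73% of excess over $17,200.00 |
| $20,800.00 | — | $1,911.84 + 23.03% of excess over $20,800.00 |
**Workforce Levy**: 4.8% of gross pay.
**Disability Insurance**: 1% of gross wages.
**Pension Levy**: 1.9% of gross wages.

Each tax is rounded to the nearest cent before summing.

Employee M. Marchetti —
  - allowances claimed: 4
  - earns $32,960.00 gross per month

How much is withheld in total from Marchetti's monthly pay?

$6,730.65

State Income Tax: taxable = $32,960.00 − 4×$564.00 = $30,704.00
  $1,911.84 + 23.03% × ($30,704.00 − $20,800.00) = $1,911.84 + 23.03% × $9,904.00 = $4,192.73
Workforce Levy: 4.8% × $32,960.00 = $1,582.08
Disability Insurance: 1% × $32,960.00 = $329.60
Pension Levy: 1.9% × $32,960.00 = $626.24
Total: $4,192.73 + $1,582.08 + $329.60 + $626.24 = $6,730.65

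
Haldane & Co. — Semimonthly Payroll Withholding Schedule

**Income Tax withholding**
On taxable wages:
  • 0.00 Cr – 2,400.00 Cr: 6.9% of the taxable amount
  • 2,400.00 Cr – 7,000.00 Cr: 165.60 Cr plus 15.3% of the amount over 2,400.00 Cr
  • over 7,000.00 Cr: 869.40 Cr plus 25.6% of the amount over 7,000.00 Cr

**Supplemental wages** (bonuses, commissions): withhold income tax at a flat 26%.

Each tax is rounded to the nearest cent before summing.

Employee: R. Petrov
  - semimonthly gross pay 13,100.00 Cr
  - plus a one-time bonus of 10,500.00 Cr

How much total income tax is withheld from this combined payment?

Income Tax: taxable = 13,100.00 Cr
  869.40 Cr + 25.6% × (13,100.00 Cr − 7,000.00 Cr) = 869.40 Cr + 25.6% × 6,100.00 Cr = 2,431.00 Cr
Supplemental (26% flat on bonus): 26% × 10,500.00 Cr = 2,730.00 Cr
Total income tax: 2,431.00 Cr + 2,730.00 Cr = 5,161.00 Cr

5,161.00 Cr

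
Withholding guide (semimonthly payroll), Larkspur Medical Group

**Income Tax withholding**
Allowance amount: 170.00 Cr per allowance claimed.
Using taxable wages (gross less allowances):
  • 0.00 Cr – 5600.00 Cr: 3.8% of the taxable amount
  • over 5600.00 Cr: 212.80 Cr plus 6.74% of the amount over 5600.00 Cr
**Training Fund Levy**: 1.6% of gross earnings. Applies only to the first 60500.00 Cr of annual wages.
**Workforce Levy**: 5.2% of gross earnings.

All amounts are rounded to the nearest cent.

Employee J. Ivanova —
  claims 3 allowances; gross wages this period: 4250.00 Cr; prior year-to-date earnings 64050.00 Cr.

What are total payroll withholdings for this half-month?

363.12 Cr

Income Tax: taxable = 4250.00 Cr − 3×170.00 Cr = 3740.00 Cr
  3.8% × 3740.00 Cr = 142.12 Cr
Training Fund Levy: YTD 64050.00 Cr ≥ cap 60500.00 Cr → 0.00 Cr
Workforce Levy: 5.2% × 4250.00 Cr = 221.00 Cr
Total: 142.12 Cr + 0.00 Cr + 221.00 Cr = 363.12 Cr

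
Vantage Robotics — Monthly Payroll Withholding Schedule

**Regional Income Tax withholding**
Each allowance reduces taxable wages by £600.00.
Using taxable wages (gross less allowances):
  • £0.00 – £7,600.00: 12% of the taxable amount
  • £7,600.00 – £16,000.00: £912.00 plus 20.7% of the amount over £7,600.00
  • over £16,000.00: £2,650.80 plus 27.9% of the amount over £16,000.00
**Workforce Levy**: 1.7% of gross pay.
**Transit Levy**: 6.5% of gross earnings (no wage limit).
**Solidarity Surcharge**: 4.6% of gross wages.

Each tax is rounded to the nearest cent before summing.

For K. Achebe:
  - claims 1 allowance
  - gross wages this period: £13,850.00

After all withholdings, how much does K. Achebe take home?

Regional Income Tax: taxable = £13,850.00 − 1×£600.00 = £13,250.00
  £912.00 + 20.7% × (£13,250.00 − £7,600.00) = £912.00 + 20.7% × £5,650.00 = £2,081.55
Workforce Levy: 1.7% × £13,850.00 = £235.45
Transit Levy: 6.5% × £13,850.00 = £900.25
Solidarity Surcharge: 4.6% × £13,850.00 = £637.10
Total withheld: £2,081.55 + £235.45 + £900.25 + £637.10 = £3,854.35
Net pay: £13,850.00 − £3,854.35 = £9,995.65

£9,995.65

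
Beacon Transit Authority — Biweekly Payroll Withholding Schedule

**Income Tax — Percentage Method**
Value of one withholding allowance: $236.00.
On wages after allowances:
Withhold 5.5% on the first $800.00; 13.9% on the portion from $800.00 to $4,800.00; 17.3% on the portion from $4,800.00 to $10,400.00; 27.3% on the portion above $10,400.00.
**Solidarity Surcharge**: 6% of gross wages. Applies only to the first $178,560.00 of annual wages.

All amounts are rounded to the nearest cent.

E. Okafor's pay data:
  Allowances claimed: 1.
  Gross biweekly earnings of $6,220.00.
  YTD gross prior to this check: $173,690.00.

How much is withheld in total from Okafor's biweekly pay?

Income Tax: taxable = $6,220.00 − 1×$236.00 = $5,984.00
  $600.00 + 17.3% × ($5,984.00 − $4,800.00) = $600.00 + 17.3% × $1,184.00 = $804.83
Solidarity Surcharge: cap $178,560.00 − YTD $173,690.00 = $4,870.00 subject; 6% × $4,870.00 = $292.20
Total: $804.83 + $292.20 = $1,097.03

$1,097.03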